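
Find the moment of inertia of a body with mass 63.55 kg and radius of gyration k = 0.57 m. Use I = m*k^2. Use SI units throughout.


I = m * k^2
I = 63.55 * 0.57^2
I = 63.55 * 0.3249 = 20.6474 kg*m^2

20.6474 kg*m^2


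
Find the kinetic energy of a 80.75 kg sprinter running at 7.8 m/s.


KE = 0.5 * m * v^2
KE = 0.5 * 80.75 * 7.8^2
KE = 0.5 * 80.75 * 60.84 = 2456.415 J

2456.415 J


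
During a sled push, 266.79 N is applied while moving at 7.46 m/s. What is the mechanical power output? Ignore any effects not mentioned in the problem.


P = F * v
P = 266.79 * 7.46
P = 1990.2534 W

1990.2534 W


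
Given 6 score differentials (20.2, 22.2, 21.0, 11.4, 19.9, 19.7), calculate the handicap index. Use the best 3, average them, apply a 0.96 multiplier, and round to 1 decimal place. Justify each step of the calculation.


All differentials: 20.2, 22.2, 21.0, 11.4, 19.9, 19.7
Sorted: 11.4, 19.7, 19.9, 20.2, 21.0, 22.2
Best 3: 11.4, 19.7, 19.9
Average of best = 51 / 3 = 17
Raw index = 17 * 0.96 = 16.32
Handicap index = round(16.32, 1) = 16.3

16.3


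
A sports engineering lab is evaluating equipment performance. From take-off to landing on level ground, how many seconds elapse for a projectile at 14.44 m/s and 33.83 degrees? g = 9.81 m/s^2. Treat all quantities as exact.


T = 2*v*sin(theta)/g
sin(theta) = sin(33.83 deg) = 0.5567
T = 2*14.44*0.5567 / 9.81
T = 16.0784 / 9.81 = 1.639 s

1.639 s


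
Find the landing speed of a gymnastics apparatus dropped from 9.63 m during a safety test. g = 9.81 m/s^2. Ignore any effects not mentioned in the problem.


v = sqrt(2 * g * h)
v = sqrt(2 * 9.81 * 9.63)
v = sqrt(188.9406) = 13.7456 m/s

13.7456 m/s


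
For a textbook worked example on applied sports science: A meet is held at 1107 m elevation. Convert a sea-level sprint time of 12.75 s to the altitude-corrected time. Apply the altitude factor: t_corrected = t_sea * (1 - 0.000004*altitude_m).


Correction factor = 1 - 0.000004 * 1107 = 0.995572
t_corrected = t_sea * factor = 12.75 * 0.995572
t_corrected = 12.6935 s

12.6935 s


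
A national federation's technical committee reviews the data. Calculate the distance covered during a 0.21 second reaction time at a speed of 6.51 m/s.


d = v * t
d = 6.51 * 0.21
d = 1.3671 m

1.3671 m


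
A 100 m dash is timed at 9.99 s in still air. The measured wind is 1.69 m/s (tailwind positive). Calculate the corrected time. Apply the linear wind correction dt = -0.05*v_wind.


dt = -0.05 * v_wind = -0.05 * 1.69 = -0.0845 s
t_corrected = t_still + dt = 9.99 + (-0.0845)
t_corrected = 9.9055 s

9.9055 s


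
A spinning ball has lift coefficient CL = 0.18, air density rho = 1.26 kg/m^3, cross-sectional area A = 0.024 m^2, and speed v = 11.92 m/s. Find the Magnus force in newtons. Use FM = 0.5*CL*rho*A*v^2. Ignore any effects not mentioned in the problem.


FM = 0.5 * CL * rho * A * v^2
FM = 0.5 * 0.18 * 1.26 * 0.024 * 11.92^2
v^2 = 142.0864
FM = 0.5 * 0.18 * 1.26 * 0.024 * 142.0864 = 0.3867 N

0.3867 N


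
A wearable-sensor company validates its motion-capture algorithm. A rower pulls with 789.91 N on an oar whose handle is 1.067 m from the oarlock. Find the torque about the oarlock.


tau = F * d
tau = 789.91 * 1.067
tau = 842.834 N*m

842.834 N*m


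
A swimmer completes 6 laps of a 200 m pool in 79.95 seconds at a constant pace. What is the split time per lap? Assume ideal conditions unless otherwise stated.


Split time = total_time / n_laps = 79.95 / 6
Split time = 13.325 s per lap

13.325 s


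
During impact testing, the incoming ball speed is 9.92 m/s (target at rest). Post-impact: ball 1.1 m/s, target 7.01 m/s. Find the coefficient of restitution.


e = (v2_after - v1_after) / (v1_before - v2_before)
Numerator = 7.01 - 1.1 = 5.91
Denominator = 9.92 - 0 = 9.92
e = 5.91 / 9.92 = 0.5958

0.5958


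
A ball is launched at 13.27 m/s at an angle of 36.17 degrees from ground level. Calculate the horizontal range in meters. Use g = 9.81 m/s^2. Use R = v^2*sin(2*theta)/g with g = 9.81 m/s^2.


R = v^2 * sin(2*theta) / g
Convert angle to radians: theta = 36.17 deg = 0.6313 rad
sin(2*theta) = sin(1.2626) = 0.9529
R = 13.27^2 * 0.9529 / 9.81
R = 176.0929 * 0.9529 / 9.81 = 17.1044 m

17.1044 m


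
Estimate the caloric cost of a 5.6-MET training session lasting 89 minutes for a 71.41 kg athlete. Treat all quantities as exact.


kcal = MET * mass * time_hr
Convert time: 89 min = 1.4833 hr
kcal = 5.6 * 71.41 * 1.4833
kcal = 593.1791 kcal

593.1791 kcal


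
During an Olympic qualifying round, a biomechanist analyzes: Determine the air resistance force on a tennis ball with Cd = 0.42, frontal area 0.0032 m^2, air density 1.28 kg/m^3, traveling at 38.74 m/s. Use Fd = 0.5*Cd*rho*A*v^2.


Fd = 0.5 * Cd * rho * A * v^2
Fd = 0.5 * 0.42 * 1.28 * 0.0032 * 38.74^2
v^2 = 1500.7876
Fd = 0.5 * 0.42 * 1.28 * 0.0032 * 1500.7876 = 1.2909 N

1.2909 N


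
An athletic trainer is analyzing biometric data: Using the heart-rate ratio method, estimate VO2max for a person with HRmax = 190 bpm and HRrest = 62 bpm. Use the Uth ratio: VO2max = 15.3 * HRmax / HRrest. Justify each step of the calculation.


VO2max = 15.3 * HRmax / HRrest
VO2max = 15.3 * 190 / 62
VO2max = 2907 / 62 = 46.8871 mL/kg/min

46.8871 mL/kg/min


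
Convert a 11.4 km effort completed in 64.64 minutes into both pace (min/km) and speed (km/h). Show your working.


Pace = time / distance = 64.64 min / 11.4 km = 5.6702 min/km
Speed = distance / time_in_hours = 11.4 / 1.0773 hr
Speed = 10.5817 km/h

5.6702 min/km, 10.5817 km/h


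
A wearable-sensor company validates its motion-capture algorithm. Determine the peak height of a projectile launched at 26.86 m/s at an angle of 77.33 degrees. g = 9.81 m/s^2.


H = (v*sin(theta))^2 / (2*g)
vy = v*sin(theta) = 26.86 * sin(77.33 deg) = 26.2059 m/s
H = vy^2 / (2*g) = 686.7516 / (2*9.81)
H = 686.7516 / 19.62 = 35.0026 m

35.0026 m


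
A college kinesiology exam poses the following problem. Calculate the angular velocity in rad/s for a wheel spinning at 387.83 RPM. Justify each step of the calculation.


omega = RPM * 2 * pi / 60
omega = 387.83 * 2 * 3.14159 / 60
omega = 2436.8078 / 60 = 40.6135 rad/s

40.6135 rad/s


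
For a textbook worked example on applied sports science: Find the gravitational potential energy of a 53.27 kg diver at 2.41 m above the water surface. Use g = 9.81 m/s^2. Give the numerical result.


PE = m * g * h
PE = 53.27 * 9.81 * 2.41
PE = 522.5787 * 2.41 = 1259.4147 J

1259.4147 J


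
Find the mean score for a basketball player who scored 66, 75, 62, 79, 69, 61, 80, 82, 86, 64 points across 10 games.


Average = sum / n
Sum = 724
Average = 724 / 10 = 72.4

72.4


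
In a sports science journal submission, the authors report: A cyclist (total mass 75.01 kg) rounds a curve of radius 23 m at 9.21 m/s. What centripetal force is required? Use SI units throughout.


Fc = m * v^2 / r
v^2 = 9.21^2 = 84.8241
Fc = 75.01 * 84.8241 / 23
Fc = 6362.6557 / 23 = 276.6372 N

276.6372 N


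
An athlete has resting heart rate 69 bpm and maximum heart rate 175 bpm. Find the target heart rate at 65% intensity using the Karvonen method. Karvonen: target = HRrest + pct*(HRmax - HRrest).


Target = HRrest + pct*(HRmax - HRrest)
Heart rate reserve = HRmax - HRrest = 175 - 69 = 106 bpm
Fraction = 65% = 0.65
Target = 69 + 0.65 * 106
Target = 69 + 68.9 = 137.9 bpm

137.9 bpm


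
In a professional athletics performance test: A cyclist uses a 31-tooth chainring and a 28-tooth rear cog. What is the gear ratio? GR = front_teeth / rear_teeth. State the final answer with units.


GR = front_teeth / rear_teeth
GR = 31 / 28
GR = 1.1071

1.1071


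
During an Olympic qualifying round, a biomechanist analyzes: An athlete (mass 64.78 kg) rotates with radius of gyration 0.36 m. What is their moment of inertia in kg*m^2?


I = m * k^2
I = 64.78 * 0.36^2
I = 64.78 * 0.1296 = 8.3955 kg*m^2

8.3955 kg*m^2


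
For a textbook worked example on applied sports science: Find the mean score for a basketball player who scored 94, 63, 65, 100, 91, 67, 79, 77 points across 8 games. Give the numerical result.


Average = sum / n
Sum = 636
Average = 636 / 8 = 79.5

79.5


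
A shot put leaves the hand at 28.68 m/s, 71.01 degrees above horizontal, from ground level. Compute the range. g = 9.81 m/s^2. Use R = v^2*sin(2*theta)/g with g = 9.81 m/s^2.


R = v^2 * sin(2*theta) / g
Convert angle to radians: theta = 71.01 deg = 1.2394 rad
sin(2*theta) = sin(2.4787) = 0.6154
R = 28.68^2 * 0.6154 / 9.81
R = 822.5424 * 0.6154 / 9.81 = 51.5985 m

51.5985 m


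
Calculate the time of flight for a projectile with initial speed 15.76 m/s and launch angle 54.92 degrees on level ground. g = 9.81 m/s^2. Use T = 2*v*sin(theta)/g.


T = 2*v*sin(theta)/g
sin(theta) = sin(54.92 deg) = 0.8184
T = 2*15.76*0.8184 / 9.81
T = 25.7944 / 9.81 = 2.6294 s

2.6294 s


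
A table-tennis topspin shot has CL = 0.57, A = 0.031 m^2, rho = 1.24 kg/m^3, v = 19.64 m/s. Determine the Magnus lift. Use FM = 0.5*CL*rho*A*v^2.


FM = 0.5 * CL * rho * A * v^2
FM = 0.5 * 0.57 * 1.24 * 0.031 * 19.64^2
v^2 = 385.7296
FM = 0.5 * 0.57 * 1.24 * 0.031 * 385.7296 = 4.2258 N

4.2258 N


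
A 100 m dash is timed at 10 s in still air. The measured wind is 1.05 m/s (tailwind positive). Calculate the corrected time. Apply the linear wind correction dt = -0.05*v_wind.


dt = -0.05 * v_wind = -0.05 * 1.05 = -0.0525 s
t_corrected = t_still + dt = 10 + (-0.0525)
t_corrected = 9.9475 s

9.9475 s


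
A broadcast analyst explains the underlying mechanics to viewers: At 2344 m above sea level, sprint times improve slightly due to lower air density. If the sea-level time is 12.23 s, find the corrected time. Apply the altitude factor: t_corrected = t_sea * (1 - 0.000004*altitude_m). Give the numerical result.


Correction factor = 1 - 0.000004 * 2344 = 0.990624
t_corrected = t_sea * factor = 12.23 * 0.990624
t_corrected = 12.1153 s

12.1153 s


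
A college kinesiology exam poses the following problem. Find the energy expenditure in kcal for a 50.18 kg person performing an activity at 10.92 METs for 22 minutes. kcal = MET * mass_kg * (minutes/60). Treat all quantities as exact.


kcal = MET * mass * time_hr
Convert time: 22 min = 0.3667 hr
kcal = 10.92 * 50.18 * 0.3667
kcal = 200.9207 kcal

200.9207 kcal


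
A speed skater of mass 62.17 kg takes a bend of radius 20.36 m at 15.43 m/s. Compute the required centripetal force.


Fc = m * v^2 / r
v^2 = 15.43^2 = 238.0849
Fc = 62.17 * 238.0849 / 20.36
Fc = 14801.7382 / 20.36 = 727.0009 N

727.0009 N


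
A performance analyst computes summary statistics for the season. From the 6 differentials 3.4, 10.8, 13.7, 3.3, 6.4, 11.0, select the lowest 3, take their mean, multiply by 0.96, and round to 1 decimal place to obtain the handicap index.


All differentials: 3.4, 10.8, 13.7, 3.3, 6.4, 11.0
Sorted: 3.3, 3.4, 6.4, 10.8, 11.0, 13.7
Best 3: 3.3, 3.4, 6.4
Average of best = 13.1 / 3 = 4.3667
Raw index = 4.3667 * 0.96 = 4.192
Handicap index = round(4.192, 1) = 4.2

4.2


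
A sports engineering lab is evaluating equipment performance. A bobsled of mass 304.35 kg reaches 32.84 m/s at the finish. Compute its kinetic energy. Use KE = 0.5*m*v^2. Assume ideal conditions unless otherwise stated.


KE = 0.5 * m * v^2
KE = 0.5 * 304.35 * 32.84^2
KE = 0.5 * 304.35 * 1078.4656 = 164115.5027 J

164115.5027 J


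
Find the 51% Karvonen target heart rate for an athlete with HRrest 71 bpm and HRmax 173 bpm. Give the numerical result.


Target = HRrest + pct*(HRmax - HRrest)
Heart rate reserve = HRmax - HRrest = 173 - 71 = 102 bpm
Fraction = 51% = 0.51
Target = 71 + 0.51 * 102
Target = 71 + 52.02 = 123.02 bpm

123.02 bpm


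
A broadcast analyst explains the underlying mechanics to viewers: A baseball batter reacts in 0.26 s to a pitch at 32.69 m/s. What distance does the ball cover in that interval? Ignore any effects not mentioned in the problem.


d = v * t
d = 32.69 * 0.26
d = 8.4994 m

8.4994 m


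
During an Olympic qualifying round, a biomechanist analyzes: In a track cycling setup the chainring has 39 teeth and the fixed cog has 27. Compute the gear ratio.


GR = front_teeth / rear_teeth
GR = 39 / 27
GR = 1.4444

1.4444


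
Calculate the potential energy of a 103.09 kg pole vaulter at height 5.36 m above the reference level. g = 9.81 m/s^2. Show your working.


PE = m * g * h
PE = 103.09 * 9.81 * 5.36
PE = 1011.3129 * 5.36 = 5420.6371 J

5420.6371 J


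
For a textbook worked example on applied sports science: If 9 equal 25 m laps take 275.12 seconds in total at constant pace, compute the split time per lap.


Split time = total_time / n_laps = 275.12 / 9
Split time = 30.5689 s per lap

30.5689 s


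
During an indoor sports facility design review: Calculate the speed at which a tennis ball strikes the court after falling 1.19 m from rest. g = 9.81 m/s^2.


v = sqrt(2 * g * h)
v = sqrt(2 * 9.81 * 1.19)
v = sqrt(23.3478) = 4.832 m/s

4.832 m/s


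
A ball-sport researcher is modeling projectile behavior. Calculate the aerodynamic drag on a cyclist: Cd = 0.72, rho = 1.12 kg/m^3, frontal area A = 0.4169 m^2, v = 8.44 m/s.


Fd = 0.5 * Cd * rho * A * v^2
Fd = 0.5 * 0.72 * 1.12 * 0.4169 * 8.44^2
v^2 = 71.2336
Fd = 0.5 * 0.72 * 1.12 * 0.4169 * 71.2336 = 11.9739 N

11.9739 N


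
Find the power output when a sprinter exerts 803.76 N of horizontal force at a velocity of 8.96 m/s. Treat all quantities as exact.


P = F * v
P = 803.76 * 8.96
P = 7201.6896 W

7201.6896 W


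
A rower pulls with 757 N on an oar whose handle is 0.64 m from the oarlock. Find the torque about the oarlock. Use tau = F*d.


tau = F * d
tau = 757 * 0.64
tau = 484.48 N*m

484.48 N*m


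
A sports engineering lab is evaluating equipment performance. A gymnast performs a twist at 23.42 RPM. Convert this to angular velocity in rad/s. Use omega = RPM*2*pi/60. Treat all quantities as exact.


omega = RPM * 2 * pi / 60
omega = 23.42 * 2 * 3.14159 / 60
omega = 147.1522 / 60 = 2.4525 rad/s

2.4525 rad/s


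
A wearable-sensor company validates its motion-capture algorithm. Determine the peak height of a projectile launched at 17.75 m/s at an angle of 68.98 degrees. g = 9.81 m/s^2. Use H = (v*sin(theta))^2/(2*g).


H = (v*sin(theta))^2 / (2*g)
vy = v*sin(theta) = 17.75 * sin(68.98 deg) = 16.5688 m/s
H = vy^2 / (2*g) = 274.5262 / (2*9.81)
H = 274.5262 / 19.62 = 13.9922 m

13.9922 m


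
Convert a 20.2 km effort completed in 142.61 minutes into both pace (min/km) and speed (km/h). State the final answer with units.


Pace = time / distance = 142.61 min / 20.2 km = 7.0599 min/km
Speed = distance / time_in_hours = 20.2 / 2.3768 hr
Speed = 8.4987 km/h

7.0599 min/km, 8.4987 km/h


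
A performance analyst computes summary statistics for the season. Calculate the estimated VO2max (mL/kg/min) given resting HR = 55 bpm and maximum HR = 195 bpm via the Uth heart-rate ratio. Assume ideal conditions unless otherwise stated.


VO2max = 15.3 * HRmax / HRrest
VO2max = 15.3 * 195 / 55
VO2max = 2983.5 / 55 = 54.2455 mL/kg/min

54.2455 mL/kg/min


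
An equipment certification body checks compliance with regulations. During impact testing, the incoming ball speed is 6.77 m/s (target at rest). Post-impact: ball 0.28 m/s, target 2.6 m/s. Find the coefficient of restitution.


e = (v2_after - v1_after) / (v1_before - v2_before)
Numerator = 2.6 - 0.28 = 2.32
Denominator = 6.77 - 0 = 6.77
e = 2.32 / 6.77 = 0.3427

0.3427


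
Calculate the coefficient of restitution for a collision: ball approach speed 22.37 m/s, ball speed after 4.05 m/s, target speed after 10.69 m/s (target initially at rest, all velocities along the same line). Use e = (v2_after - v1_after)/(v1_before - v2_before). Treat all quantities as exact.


e = (v2_after - v1_after) / (v1_before - v2_before)
Numerator = 10.69 - 4.05 = 6.64
Denominator = 22.37 - 0 = 22.37
e = 6.64 / 22.37 = 0.2968

0.2968


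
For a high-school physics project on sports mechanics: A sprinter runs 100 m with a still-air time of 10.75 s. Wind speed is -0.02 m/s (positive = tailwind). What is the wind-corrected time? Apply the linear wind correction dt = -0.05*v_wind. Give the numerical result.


dt = -0.05 * v_wind = -0.05 * -0.02 = 0.001 s
t_corrected = t_still + dt = 10.75 + (0.001)
t_corrected = 10.751 s

10.751 s


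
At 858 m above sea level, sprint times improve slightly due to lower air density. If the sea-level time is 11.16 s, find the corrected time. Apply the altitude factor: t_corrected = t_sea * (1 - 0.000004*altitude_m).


Correction factor = 1 - 0.000004 * 858 = 0.996568
t_corrected = t_sea * factor = 11.16 * 0.996568
t_corrected = 11.1217 s

11.1217 s


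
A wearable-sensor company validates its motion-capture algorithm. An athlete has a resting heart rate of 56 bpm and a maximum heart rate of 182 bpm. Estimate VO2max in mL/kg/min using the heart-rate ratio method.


VO2max = 15.3 * HRmax / HRrest
VO2max = 15.3 * 182 / 56
VO2max = 2784.6 / 56 = 49.725 mL/kg/min

49.725 mL/kg/min


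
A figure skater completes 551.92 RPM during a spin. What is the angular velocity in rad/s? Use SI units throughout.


omega = RPM * 2 * pi / 60
omega = 551.92 * 2 * 3.14159 / 60
omega = 3467.8156 / 60 = 57.7969 rad/s

57.7969 rad/s


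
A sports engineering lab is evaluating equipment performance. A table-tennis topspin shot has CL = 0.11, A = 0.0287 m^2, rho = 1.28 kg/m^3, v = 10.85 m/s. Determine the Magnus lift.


FM = 0.5 * CL * rho * A * v^2
FM = 0.5 * 0.11 * 1.28 * 0.0287 * 10.85^2
v^2 = 117.7225
FM = 0.5 * 0.11 * 1.28 * 0.0287 * 117.7225 = 0.2379 N

0.2379 N


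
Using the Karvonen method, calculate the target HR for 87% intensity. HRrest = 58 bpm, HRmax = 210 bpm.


Target = HRrest + pct*(HRmax - HRrest)
Heart rate reserve = HRmax - HRrest = 210 - 58 = 152 bpm
Fraction = 87% = 0.87
Target = 58 + 0.87 * 152
Target = 58 + 132.24 = 190.24 bpm

190.24 bpm


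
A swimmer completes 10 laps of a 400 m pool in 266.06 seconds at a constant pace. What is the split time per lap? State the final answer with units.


Split time = total_time / n_laps = 266.06 / 10
Split time = 26.606 s per lap

26.606 s


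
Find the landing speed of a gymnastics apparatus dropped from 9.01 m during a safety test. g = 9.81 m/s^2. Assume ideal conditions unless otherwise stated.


v = sqrt(2 * g * h)
v = sqrt(2 * 9.81 * 9.01)
v = sqrt(176.7762) = 13.2957 m/s

13.2957 m/s


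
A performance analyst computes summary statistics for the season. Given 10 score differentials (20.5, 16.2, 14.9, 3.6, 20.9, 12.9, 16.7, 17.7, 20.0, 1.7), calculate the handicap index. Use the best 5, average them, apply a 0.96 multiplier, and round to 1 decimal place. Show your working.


All differentials: 20.5, 16.2, 14.9, 3.6, 20.9, 12.9, 16.7, 17.7, 20.0, 1.7
Sorted: 1.7, 3.6, 12.9, 14.9, 16.2, 16.7, 17.7, 20.0, 20.5, 20.9
Best 5: 1.7, 3.6, 12.9, 14.9, 16.2
Average of best = 49.3 / 5 = 9.86
Raw index = 9.86 * 0.96 = 9.4656
Handicap index = round(9.4656, 1) = 9.5

9.5


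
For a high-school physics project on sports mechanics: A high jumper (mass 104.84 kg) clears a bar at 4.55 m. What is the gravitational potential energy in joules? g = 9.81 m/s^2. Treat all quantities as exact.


PE = m * g * h
PE = 104.84 * 9.81 * 4.55
PE = 1028.4804 * 4.55 = 4679.5858 J

4679.5858 J


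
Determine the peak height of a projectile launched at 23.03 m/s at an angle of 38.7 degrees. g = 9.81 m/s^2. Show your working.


H = (v*sin(theta))^2 / (2*g)
vy = v*sin(theta) = 23.03 * sin(38.7 deg) = 14.3993 m/s
H = vy^2 / (2*g) = 207.3409 / (2*9.81)
H = 207.3409 / 19.62 = 10.5678 m

10.5678 m


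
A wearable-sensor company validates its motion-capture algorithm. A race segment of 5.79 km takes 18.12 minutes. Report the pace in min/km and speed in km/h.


Pace = time / distance = 18.12 min / 5.79 km = 3.1295 min/km
Speed = distance / time_in_hours = 5.79 / 0.302 hr
Speed = 19.1722 km/h

3.1295 min/km, 19.1722 km/h


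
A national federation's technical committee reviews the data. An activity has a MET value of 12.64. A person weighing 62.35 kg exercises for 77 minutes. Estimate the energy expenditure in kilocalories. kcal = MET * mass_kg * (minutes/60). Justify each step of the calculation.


kcal = MET * mass * time_hr
Convert time: 77 min = 1.2833 hr
kcal = 12.64 * 62.35 * 1.2833
kcal = 1011.4001 kcal

1011.4001 kcal


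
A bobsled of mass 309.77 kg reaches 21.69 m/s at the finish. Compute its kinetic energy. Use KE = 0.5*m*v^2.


KE = 0.5 * m * v^2
KE = 0.5 * 309.77 * 21.69^2
KE = 0.5 * 309.77 * 470.4561 = 72866.593 J

72866.593 J


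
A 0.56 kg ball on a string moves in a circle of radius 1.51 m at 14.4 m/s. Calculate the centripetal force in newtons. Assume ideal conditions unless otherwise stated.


Fc = m * v^2 / r
v^2 = 14.4^2 = 207.36
Fc = 0.56 * 207.36 / 1.51
Fc = 116.1216 / 1.51 = 76.9017 N

76.9017 N


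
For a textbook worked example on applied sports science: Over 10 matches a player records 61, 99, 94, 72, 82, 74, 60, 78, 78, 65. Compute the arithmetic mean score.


Average = sum / n
Sum = 763
Average = 763 / 10 = 76.3

76.3


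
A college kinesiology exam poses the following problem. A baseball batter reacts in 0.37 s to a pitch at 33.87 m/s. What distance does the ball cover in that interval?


d = v * t
d = 33.87 * 0.37
d = 12.5319 m

12.5319 m


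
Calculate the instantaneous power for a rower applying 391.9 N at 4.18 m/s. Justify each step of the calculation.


P = F * v
P = 391.9 * 4.18
P = 1638.142 W

1638.142 W


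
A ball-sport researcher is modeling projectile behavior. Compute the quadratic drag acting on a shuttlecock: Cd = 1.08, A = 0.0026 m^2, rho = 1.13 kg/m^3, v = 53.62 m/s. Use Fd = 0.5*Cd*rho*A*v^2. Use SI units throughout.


Fd = 0.5 * Cd * rho * A * v^2
Fd = 0.5 * 1.08 * 1.13 * 0.0026 * 53.62^2
v^2 = 2875.1044
Fd = 0.5 * 1.08 * 1.13 * 0.0026 * 2875.1044 = 4.5614 N

4.5614 N


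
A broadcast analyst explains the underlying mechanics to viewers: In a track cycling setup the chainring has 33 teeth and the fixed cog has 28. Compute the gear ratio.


GR = front_teeth / rear_teeth
GR = 33 / 28
GR = 1.1786

1.1786


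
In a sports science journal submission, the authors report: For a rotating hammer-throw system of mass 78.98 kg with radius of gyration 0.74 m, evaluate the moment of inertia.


I = m * k^2
I = 78.98 * 0.74^2
I = 78.98 * 0.5476 = 43.2494 kg*m^2

43.2494 kg*m^2


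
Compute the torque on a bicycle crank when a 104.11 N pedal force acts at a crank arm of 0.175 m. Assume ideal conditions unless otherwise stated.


tau = F * d
tau = 104.11 * 0.175
tau = 18.2192 N*m

18.2192 N*m


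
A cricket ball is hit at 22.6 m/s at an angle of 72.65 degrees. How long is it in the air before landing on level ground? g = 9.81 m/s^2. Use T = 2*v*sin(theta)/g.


T = 2*v*sin(theta)/g
sin(theta) = sin(72.65 deg) = 0.9545
T = 2*22.6*0.9545 / 9.81
T = 43.1434 / 9.81 = 4.3979 s

4.3979 s


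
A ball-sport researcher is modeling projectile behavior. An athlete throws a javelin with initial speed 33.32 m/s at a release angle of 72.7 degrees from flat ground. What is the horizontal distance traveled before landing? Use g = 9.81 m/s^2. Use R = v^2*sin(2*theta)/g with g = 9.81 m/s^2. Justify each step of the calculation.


R = v^2 * sin(2*theta) / g
Convert angle to radians: theta = 72.7 deg = 1.2689 rad
sin(2*theta) = sin(2.5377) = 0.5678
R = 33.32^2 * 0.5678 / 9.81
R = 1110.2224 * 0.5678 / 9.81 = 64.2643 m

64.2643 m


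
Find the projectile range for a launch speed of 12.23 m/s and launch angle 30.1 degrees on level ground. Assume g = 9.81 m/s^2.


R = v^2 * sin(2*theta) / g
Convert angle to radians: theta = 30.1 deg = 0.5253 rad
sin(2*theta) = sin(1.0507) = 0.8678
R = 12.23^2 * 0.8678 / 9.81
R = 149.5729 * 0.8678 / 9.81 = 13.2308 m

13.2308 m


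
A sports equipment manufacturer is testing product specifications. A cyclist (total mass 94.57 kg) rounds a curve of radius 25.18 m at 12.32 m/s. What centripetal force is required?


Fc = m * v^2 / r
v^2 = 12.32^2 = 151.7824
Fc = 94.57 * 151.7824 / 25.18
Fc = 14354.0616 / 25.18 = 570.058 N

570.058 N


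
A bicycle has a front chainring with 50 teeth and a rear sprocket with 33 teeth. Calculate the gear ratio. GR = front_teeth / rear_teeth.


GR = front_teeth / rear_teeth
GR = 50 / 33
GR = 1.5152

1.5152


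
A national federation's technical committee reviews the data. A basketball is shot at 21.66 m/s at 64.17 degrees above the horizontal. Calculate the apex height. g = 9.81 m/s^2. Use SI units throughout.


H = (v*sin(theta))^2 / (2*g)
vy = v*sin(theta) = 21.66 * sin(64.17 deg) = 19.496 m/s
H = vy^2 / (2*g) = 380.0927 / (2*9.81)
H = 380.0927 / 19.62 = 19.3727 m

19.3727 m


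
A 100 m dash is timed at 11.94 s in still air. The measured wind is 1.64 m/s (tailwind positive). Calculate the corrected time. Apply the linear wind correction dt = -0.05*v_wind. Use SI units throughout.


dt = -0.05 * v_wind = -0.05 * 1.64 = -0.082 s
t_corrected = t_still + dt = 11.94 + (-0.082)
t_corrected = 11.858 s

11.858 s


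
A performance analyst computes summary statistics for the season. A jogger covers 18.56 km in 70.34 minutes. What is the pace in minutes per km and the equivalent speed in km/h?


Pace = time / distance = 70.34 min / 18.56 km = 3.7899 min/km
Speed = distance / time_in_hours = 18.56 / 1.1723 hr
Speed = 15.8317 km/h

3.7899 min/km, 15.8317 km/h


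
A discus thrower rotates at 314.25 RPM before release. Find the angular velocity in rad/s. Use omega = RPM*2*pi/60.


omega = RPM * 2 * pi / 60
omega = 314.25 * 2 * 3.14159 / 60
omega = 1974.491 / 60 = 32.9082 rad/s

32.9082 rad/s


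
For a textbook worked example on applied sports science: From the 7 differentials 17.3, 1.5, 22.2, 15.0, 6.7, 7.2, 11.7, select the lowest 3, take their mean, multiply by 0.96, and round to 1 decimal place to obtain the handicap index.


All differentials: 17.3, 1.5, 22.2, 15.0, 6.7, 7.2, 11.7
Sorted: 1.5, 6.7, 7.2, 11.7, 15.0, 17.3, 22.2
Best 3: 1.5, 6.7, 7.2
Average of best = 15.4 / 3 = 5.1333
Raw index = 5.1333 * 0.96 = 4.928
Handicap index = round(4.928, 1) = 4.9

4.9


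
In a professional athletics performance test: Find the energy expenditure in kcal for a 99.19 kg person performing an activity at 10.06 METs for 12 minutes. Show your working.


kcal = MET * mass * time_hr
Convert time: 12 min = 0.2 hr
kcal = 10.06 * 99.19 * 0.2
kcal = 199.5703 kcal

199.5703 kcal


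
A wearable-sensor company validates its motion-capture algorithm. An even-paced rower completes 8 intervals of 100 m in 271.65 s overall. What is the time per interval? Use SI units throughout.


Split time = total_time / n_laps = 271.65 / 8
Split time = 33.9562 s per lap

33.9562 s


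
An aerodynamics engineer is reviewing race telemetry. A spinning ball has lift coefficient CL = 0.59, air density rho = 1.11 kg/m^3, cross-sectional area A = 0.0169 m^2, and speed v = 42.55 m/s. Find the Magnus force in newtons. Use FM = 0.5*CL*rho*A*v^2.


FM = 0.5 * CL * rho * A * v^2
FM = 0.5 * 0.59 * 1.11 * 0.0169 * 42.55^2
v^2 = 1810.5025
FM = 0.5 * 0.59 * 1.11 * 0.0169 * 1810.5025 = 10.0191 N

10.0191 N


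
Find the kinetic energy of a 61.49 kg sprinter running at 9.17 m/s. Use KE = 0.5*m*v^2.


KE = 0.5 * m * v^2
KE = 0.5 * 61.49 * 9.17^2
KE = 0.5 * 61.49 * 84.0889 = 2585.3132 J

2585.3132 J


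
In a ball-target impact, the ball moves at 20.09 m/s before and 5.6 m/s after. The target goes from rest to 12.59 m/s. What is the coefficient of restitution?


e = (v2_after - v1_after) / (v1_before - v2_before)
Numerator = 12.59 - 5.6 = 6.99
Denominator = 20.09 - 0 = 20.09
e = 6.99 / 20.09 = 0.3479

0.3479


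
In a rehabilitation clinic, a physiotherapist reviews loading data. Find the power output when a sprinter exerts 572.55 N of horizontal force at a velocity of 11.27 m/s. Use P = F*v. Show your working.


P = F * v
P = 572.55 * 11.27
P = 6452.6385 W

6452.6385 W


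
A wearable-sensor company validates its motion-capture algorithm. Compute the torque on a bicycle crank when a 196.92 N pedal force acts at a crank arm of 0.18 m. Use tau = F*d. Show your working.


tau = F * d
tau = 196.92 * 0.18
tau = 35.4456 N*m

35.4456 N*m


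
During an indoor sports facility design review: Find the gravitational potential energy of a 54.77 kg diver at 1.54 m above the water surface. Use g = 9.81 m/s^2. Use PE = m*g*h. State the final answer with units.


PE = m * g * h
PE = 54.77 * 9.81 * 1.54
PE = 537.2937 * 1.54 = 827.4323 J

827.4323 J


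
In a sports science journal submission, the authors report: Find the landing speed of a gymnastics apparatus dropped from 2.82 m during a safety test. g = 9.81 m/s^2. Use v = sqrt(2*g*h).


v = sqrt(2 * g * h)
v = sqrt(2 * 9.81 * 2.82)
v = sqrt(55.3284) = 7.4383 m/s

7.4383 m/s


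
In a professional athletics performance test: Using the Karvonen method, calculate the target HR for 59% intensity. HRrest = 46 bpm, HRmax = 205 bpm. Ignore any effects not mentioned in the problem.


Target = HRrest + pct*(HRmax - HRrest)
Heart rate reserve = HRmax - HRrest = 205 - 46 = 159 bpm
Fraction = 59% = 0.59
Target = 46 + 0.59 * 159
Target = 46 + 93.81 = 139.81 bpm

139.81 bpm


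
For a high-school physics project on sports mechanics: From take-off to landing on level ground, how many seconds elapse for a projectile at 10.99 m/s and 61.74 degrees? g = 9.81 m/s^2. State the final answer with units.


T = 2*v*sin(theta)/g
sin(theta) = sin(61.74 deg) = 0.8808
T = 2*10.99*0.8808 / 9.81
T = 19.3602 / 9.81 = 1.9735 s

1.9735 s


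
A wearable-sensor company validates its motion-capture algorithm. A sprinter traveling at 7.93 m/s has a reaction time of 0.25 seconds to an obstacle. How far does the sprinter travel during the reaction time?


d = v * t
d = 7.93 * 0.25
d = 1.9825 m

1.9825 m


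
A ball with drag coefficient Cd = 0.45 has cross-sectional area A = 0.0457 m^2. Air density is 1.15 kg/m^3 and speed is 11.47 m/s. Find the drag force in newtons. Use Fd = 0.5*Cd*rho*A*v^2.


Fd = 0.5 * Cd * rho * A * v^2
Fd = 0.5 * 0.45 * 1.15 * 0.0457 * 11.47^2
v^2 = 131.5609
Fd = 0.5 * 0.45 * 1.15 * 0.0457 * 131.5609 = 1.5557 N

1.5557 N


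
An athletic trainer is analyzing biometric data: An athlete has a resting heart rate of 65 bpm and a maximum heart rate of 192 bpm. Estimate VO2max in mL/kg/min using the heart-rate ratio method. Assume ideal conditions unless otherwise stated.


VO2max = 15.3 * HRmax / HRrest
VO2max = 15.3 * 192 / 65
VO2max = 2937.6 / 65 = 45.1938 mL/kg/min

45.1938 mL/kg/min


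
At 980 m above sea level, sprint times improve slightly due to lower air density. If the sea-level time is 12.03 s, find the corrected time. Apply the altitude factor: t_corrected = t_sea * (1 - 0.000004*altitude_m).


Correction factor = 1 - 0.000004 * 980 = 0.99608
t_corrected = t_sea * factor = 12.03 * 0.99608
t_corrected = 11.9828 s

11.9828 s


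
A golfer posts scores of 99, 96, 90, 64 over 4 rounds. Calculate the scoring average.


Average = sum / n
Sum = 349
Average = 349 / 4 = 87.25

87.25


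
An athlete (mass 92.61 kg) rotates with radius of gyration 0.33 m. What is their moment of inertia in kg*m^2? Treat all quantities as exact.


I = m * k^2
I = 92.61 * 0.33^2
I = 92.61 * 0.1089 = 10.0852 kg*m^2

10.0852 kg*m^2


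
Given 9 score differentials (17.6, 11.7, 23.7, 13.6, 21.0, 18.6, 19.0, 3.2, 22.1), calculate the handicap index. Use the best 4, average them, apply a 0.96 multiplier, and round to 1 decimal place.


All differentials: 17.6, 11.7, 23.7, 13.6, 21.0, 18.6, 19.0, 3.2, 22.1
Sorted: 3.2, 11.7, 13.6, 17.6, 18.6, 19.0, 21.0, 22.1, 23.7
Best 4: 3.2, 11.7, 13.6, 17.6
Average of best = 46.1 / 4 = 11.525
Raw index = 11.525 * 0.96 = 11.064
Handicap index = round(11.064, 1) = 11.1

11.1


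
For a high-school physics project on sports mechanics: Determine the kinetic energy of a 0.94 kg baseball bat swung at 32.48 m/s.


KE = 0.5 * m * v^2
KE = 0.5 * 0.94 * 32.48^2
KE = 0.5 * 0.94 * 1054.9504 = 495.8267 J

495.8267 J


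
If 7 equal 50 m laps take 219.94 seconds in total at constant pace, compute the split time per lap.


Split time = total_time / n_laps = 219.94 / 7
Split time = 31.42 s per lap

31.42 s


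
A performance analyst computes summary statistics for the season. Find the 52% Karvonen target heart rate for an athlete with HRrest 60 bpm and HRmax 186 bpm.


Target = HRrest + pct*(HRmax - HRrest)
Heart rate reserve = HRmax - HRrest = 186 - 60 = 126 bpm
Fraction = 52% = 0.52
Target = 60 + 0.52 * 126
Target = 60 + 65.52 = 125.52 bpm

125.52 bpm


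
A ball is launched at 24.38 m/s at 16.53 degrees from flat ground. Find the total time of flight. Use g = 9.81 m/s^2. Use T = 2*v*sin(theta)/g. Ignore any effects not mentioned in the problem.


T = 2*v*sin(theta)/g
sin(theta) = sin(16.53 deg) = 0.2845
T = 2*24.38*0.2845 / 9.81
T = 13.8731 / 9.81 = 1.4142 s

1.4142 s


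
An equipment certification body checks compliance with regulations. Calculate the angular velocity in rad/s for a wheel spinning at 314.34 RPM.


omega = RPM * 2 * pi / 60
omega = 314.34 * 2 * 3.14159 / 60
omega = 1975.0565 / 60 = 32.9176 rad/s

32.9176 rad/s


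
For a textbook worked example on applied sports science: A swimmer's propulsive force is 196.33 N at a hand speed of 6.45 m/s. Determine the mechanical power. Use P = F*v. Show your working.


P = F * v
P = 196.33 * 6.45
P = 1266.3285 W

1266.3285 W


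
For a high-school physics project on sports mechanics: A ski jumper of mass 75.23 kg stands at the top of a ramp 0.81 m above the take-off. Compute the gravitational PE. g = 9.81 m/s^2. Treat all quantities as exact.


PE = m * g * h
PE = 75.23 * 9.81 * 0.81
PE = 738.0063 * 0.81 = 597.7851 J

597.7851 J


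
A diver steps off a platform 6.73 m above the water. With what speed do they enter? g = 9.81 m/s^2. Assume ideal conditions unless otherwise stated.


v = sqrt(2 * g * h)
v = sqrt(2 * 9.81 * 6.73)
v = sqrt(132.0426) = 11.491 m/s

11.491 m/s


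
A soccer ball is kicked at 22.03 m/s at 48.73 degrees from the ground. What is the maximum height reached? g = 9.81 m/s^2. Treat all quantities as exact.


H = (v*sin(theta))^2 / (2*g)
vy = v*sin(theta) = 22.03 * sin(48.73 deg) = 16.558 m/s
H = vy^2 / (2*g) = 274.166 / (2*9.81)
H = 274.166 / 19.62 = 13.9738 m

13.9738 m


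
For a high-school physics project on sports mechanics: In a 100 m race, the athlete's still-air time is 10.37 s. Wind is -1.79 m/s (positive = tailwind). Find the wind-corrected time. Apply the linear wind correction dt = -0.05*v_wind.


dt = -0.05 * v_wind = -0.05 * -1.79 = 0.0895 s
t_corrected = t_still + dt = 10.37 + (0.0895)
t_corrected = 10.4595 s

10.4595 s


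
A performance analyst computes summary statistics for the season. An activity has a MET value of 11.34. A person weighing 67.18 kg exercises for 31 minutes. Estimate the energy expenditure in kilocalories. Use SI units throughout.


kcal = MET * mass * time_hr
Convert time: 31 min = 0.5167 hr
kcal = 11.34 * 67.18 * 0.5167
kcal = 393.6076 kcal

393.6076 kcal


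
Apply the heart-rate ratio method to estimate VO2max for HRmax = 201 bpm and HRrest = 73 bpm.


VO2max = 15.3 * HRmax / HRrest
VO2max = 15.3 * 201 / 73
VO2max = 3075.3 / 73 = 42.1274 mL/kg/min

42.1274 mL/kg/min


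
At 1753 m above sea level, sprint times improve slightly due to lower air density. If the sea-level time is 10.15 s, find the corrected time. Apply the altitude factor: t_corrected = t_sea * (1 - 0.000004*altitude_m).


Correction factor = 1 - 0.000004 * 1753 = 0.992988
t_corrected = t_sea * factor = 10.15 * 0.992988
t_corrected = 10.0788 s

10.0788 s


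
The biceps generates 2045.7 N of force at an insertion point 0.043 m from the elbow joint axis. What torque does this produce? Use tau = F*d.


tau = F * d
tau = 2045.7 * 0.043
tau = 87.9651 N*m

87.9651 N*m


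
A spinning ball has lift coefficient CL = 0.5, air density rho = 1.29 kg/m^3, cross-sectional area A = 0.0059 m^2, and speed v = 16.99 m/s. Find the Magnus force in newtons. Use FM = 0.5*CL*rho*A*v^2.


FM = 0.5 * CL * rho * A * v^2
FM = 0.5 * 0.5 * 1.29 * 0.0059 * 16.99^2
v^2 = 288.6601
FM = 0.5 * 0.5 * 1.29 * 0.0059 * 288.6601 = 0.5492 N

0.5492 N


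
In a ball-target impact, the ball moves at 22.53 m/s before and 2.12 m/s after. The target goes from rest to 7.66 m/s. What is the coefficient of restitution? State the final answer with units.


e = (v2_after - v1_after) / (v1_before - v2_before)
Numerator = 7.66 - 2.12 = 5.54
Denominator = 22.53 - 0 = 22.53
e = 5.54 / 22.53 = 0.2459

0.2459


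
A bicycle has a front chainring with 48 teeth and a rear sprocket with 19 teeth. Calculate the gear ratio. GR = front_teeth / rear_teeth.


GR = front_teeth / rear_teeth
GR = 48 / 19
GR = 2.5263

2.5263


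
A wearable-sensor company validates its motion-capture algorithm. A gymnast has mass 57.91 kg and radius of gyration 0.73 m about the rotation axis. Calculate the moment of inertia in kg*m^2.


I = m * k^2
I = 57.91 * 0.73^2
I = 57.91 * 0.5329 = 30.8602 kg*m^2

30.8602 kg*m^2


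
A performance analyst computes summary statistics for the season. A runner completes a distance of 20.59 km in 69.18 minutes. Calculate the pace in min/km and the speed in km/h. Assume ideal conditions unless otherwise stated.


Pace = time / distance = 69.18 min / 20.59 km = 3.3599 min/km
Speed = distance / time_in_hours = 20.59 / 1.153 hr
Speed = 17.8578 km/h

3.3599 min/km, 17.8578 km/h


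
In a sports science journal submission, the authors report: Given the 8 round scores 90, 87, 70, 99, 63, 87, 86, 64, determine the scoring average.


Average = sum / n
Sum = 646
Average = 646 / 8 = 80.75

80.75


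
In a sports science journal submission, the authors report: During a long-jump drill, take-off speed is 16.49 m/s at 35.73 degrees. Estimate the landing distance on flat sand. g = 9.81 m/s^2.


R = v^2 * sin(2*theta) / g
Convert angle to radians: theta = 35.73 deg = 0.6236 rad
sin(2*theta) = sin(1.2472) = 0.9481
R = 16.49^2 * 0.9481 / 9.81
R = 271.9201 * 0.9481 / 9.81 = 26.2801 m

26.2801 m


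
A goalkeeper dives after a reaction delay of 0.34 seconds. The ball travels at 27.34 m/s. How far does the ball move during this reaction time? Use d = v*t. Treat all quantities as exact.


d = v * t
d = 27.34 * 0.34
d = 9.2956 m

9.2956 m


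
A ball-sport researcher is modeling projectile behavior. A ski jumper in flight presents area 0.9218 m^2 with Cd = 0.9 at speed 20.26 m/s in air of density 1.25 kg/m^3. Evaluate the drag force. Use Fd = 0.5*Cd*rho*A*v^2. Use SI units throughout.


Fd = 0.5 * Cd * rho * A * v^2
Fd = 0.5 * 0.9 * 1.25 * 0.9218 * 20.26^2
v^2 = 410.4676
Fd = 0.5 * 0.9 * 1.25 * 0.9218 * 410.4676 = 212.8326 N

212.8326 N


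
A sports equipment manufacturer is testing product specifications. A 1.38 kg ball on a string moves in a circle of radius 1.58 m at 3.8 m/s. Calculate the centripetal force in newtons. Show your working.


Fc = m * v^2 / r
v^2 = 3.8^2 = 14.44
Fc = 1.38 * 14.44 / 1.58
Fc = 19.9272 / 1.58 = 12.6122 N

12.6122 N


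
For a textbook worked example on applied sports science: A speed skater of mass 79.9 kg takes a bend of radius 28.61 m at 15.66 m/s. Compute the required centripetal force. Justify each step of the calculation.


Fc = m * v^2 / r
v^2 = 15.66^2 = 245.2356
Fc = 79.9 * 245.2356 / 28.61
Fc = 19594.3244 / 28.61 = 684.8768 N

684.8768 N


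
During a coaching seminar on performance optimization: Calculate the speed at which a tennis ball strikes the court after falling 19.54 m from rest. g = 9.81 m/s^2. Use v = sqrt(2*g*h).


v = sqrt(2 * g * h)
v = sqrt(2 * 9.81 * 19.54)
v = sqrt(383.3748) = 19.58 m/s

19.58 m/s


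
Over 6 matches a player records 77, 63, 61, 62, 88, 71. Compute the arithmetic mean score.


Average = sum / n
Sum = 422
Average = 422 / 6 = 70.3333

70.3333
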